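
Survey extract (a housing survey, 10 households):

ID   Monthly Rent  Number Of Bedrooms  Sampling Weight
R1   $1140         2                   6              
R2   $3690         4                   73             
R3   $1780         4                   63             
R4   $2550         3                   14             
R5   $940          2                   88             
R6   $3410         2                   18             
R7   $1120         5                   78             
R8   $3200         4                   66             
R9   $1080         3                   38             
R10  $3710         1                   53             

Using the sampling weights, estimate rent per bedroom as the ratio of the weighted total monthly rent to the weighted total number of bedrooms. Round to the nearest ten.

Σ wᵢ·y = 1140×6 + 3690×73 + 1780×63 + 2550×14 + 940×88 + 3410×18 + 1120×78 + 3200×66 + 1080×38 + 3710×53
  = 6840 + 269370 + 112140 + 35700 + 82720 + 61380 + 87360 + 211200 + 41040 + 196630 = 1104380
Σ wᵢ·x = 2×6 + 4×73 + 4×63 + 3×14 + 2×88 + 2×18 + 5×78 + 4×66 + 3×38 + 1×53
  = 12 + 292 + 252 + 42 + 176 + 36 + 390 + 264 + 114 + 53 = 1631
Ratio = 1104380 / 1631 = 677.11833

680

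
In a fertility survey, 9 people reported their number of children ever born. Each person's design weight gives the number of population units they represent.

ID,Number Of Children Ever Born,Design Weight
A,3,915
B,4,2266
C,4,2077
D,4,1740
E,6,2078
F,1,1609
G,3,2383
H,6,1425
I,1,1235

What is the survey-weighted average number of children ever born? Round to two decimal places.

3.69

Weighted sum = 3×915 + 4×2266 + 4×2077 + 4×1740 + 6×2078 + 1×1609 + 3×2383 + 6×1425 + 1×1235
  = 2745 + 9064 + 8308 + 6960 + 12468 + 1609 + 7149 + 8550 + 1235 = 58088
Sum of weights = 15728
Weighted mean = 58088 / 15728 = 3.6932859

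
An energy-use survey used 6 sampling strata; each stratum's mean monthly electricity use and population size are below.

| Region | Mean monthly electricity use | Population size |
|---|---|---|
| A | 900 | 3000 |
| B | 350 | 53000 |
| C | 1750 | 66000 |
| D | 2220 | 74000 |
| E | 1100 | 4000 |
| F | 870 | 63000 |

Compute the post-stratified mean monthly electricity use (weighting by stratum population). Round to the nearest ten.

Σ Nₕ·x̄ₕ = 900×3000 + 350×53000 + 1750×66000 + 2220×74000 + 1100×4000 + 870×63000
  = 360240000
Σ Nₕ = 3000 + 53000 + 66000 + 74000 + 4000 + 63000 = 263000
Overall mean = 360240000 / 263000 = 1369.7338

1370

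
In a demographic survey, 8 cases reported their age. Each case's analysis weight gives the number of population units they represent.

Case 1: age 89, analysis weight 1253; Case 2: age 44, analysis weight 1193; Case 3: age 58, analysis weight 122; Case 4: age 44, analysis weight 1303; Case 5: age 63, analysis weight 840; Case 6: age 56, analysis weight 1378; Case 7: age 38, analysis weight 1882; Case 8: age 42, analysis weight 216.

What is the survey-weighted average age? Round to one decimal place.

53.6

Weighted sum = 89×1253 + 44×1193 + 58×122 + 44×1303 + 63×840 + 56×1378 + 38×1882 + 42×216
  = 111517 + 52492 + 7076 + 57332 + 52920 + 77168 + 71516 + 9072 = 439093
Sum of weights = 1253 + 1193 + 122 + 1303 + 840 + 1378 + 1882 + 216 = 8187
Weighted mean = 439093 / 8187 = 53.632955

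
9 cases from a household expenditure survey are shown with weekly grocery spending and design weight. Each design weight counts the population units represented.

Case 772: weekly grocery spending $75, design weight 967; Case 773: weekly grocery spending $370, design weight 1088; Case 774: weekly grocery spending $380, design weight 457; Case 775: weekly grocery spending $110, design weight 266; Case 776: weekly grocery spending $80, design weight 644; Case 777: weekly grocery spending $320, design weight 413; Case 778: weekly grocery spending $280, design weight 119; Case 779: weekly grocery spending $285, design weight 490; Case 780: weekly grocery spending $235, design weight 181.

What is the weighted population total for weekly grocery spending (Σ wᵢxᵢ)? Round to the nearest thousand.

Weighted total = 75×967 + 370×1088 + 380×457 + 110×266 + 80×644 + 320×413 + 280×119 + 285×490 + 235×181
  = 72525 + 402560 + 173660 + 29260 + 51520 + 132160 + 33320 + 139650 + 42535 = 1077190

1077000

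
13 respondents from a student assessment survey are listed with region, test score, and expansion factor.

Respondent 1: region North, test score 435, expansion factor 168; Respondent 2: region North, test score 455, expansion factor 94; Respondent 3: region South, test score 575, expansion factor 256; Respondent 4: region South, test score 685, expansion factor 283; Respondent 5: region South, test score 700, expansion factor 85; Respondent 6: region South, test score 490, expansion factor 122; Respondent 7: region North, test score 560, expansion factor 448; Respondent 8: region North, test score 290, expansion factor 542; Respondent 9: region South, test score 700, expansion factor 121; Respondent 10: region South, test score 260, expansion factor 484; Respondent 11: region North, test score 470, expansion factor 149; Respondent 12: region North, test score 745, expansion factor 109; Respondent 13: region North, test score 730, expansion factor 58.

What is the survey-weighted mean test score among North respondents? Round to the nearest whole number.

North rows: 1, 2, 7, 8, 11, 12, 13
Weighted sum = 717485
Sum of weights = 168 + 94 + 448 + 542 + 149 + 109 + 58 = 1568
Weighted mean = 717485 / 1568 = 457.57972

458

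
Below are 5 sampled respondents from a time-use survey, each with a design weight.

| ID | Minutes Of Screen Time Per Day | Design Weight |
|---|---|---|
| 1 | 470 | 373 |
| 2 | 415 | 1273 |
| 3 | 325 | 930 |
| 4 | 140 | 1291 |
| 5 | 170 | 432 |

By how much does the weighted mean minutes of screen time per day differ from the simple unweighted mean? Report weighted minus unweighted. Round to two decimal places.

-10.90

Unweighted sum = 470 + 415 + 325 + 140 + 170 = 1520
Unweighted mean = 1520 / 5 = 304
Weighted sum = 1260035
Sum of weights = 373 + 1273 + 930 + 1291 + 432 = 4299
Weighted mean = 1260035 / 4299 = 293.09956
Difference (weighted minus unweighted) = -10.900442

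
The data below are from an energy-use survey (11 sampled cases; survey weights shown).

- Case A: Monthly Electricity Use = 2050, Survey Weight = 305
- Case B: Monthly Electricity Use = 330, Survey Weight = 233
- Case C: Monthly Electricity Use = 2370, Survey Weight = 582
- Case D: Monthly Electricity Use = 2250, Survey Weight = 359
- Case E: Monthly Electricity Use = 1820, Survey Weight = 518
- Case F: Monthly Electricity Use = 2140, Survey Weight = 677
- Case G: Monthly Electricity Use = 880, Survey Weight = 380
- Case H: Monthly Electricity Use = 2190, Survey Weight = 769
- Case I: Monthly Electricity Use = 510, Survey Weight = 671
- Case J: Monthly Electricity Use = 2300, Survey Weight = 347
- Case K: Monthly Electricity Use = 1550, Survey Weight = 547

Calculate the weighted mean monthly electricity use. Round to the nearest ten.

Weighted sum = 2050×305 + 330×233 + 2370×582 + 2250×359 + 1820×518 + 2140×677 + 880×380 + 2190×769 + 510×671 + 2300×347 + 1550×547
  = 625250 + 76890 + 1379340 + 807750 + 942760 + 1448780 + 334400 + 1684110 + 342210 + 798100 + 847850 = 9287440
Sum of weights = 305 + 233 + 582 + 359 + 518 + 677 + 380 + 769 + 671 + 347 + 547 = 5388
Weighted mean = 9287440 / 5388 = 1723.7268

1720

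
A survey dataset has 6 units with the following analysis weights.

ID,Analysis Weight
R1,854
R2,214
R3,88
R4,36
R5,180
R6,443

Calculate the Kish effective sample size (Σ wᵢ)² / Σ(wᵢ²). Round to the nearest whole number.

3

Σ wᵢ = 854 + 214 + 88 + 36 + 180 + 443 = 1815
Σ wᵢ² = 729316 + 45796 + 7744 + 1296 + 32400 + 196249 = 1012801
n_eff = 1815² / 1012801 = 3294225 / 1012801 = 3.2525886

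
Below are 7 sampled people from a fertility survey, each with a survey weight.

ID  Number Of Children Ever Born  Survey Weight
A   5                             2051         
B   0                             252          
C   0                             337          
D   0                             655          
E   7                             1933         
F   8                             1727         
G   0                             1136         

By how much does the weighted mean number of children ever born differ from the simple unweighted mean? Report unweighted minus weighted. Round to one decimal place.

Unweighted sum = 5 + 0 + 0 + 0 + 7 + 8 + 0 = 20
Unweighted mean = 20 / 7 = 2.8571429
Weighted sum = 5×2051 + 0×252 + 0×337 + 0×655 + 7×1933 + 8×1727 + 0×1136
  = 10255 + 0 + 0 + 0 + 13531 + 13816 + 0 = 37602
Sum of weights = 2051 + 252 + 337 + 655 + 1933 + 1727 + 1136 = 8091
Weighted mean = 37602 / 8091 = 4.647386
Difference (unweighted minus weighted) = -1.7902431

-1.8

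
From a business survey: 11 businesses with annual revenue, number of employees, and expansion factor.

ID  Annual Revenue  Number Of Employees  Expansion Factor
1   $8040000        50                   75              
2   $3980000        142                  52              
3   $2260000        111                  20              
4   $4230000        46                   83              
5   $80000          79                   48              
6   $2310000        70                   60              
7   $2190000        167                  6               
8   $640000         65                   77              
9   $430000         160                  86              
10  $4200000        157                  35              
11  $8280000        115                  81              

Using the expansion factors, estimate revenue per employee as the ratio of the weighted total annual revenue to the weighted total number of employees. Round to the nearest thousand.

Σ wᵢ·y = 8040000×75 + 3980000×52 + 2260000×20 + 4230000×83 + 80000×48 + 2310000×60 + 2190000×6 + 640000×77 + 430000×86 + 4200000×35 + 8280000×81
  = 603000000 + 206960000 + 45200000 + 351090000 + 3840000 + 138600000 + 13140000 + 49280000 + 36980000 + 147000000 + 670680000 = 2265770000
Σ wᵢ·x = 50×75 + 142×52 + 111×20 + 46×83 + 79×48 + 70×60 + 167×6 + 65×77 + 160×86 + 157×35 + 115×81
  = 59741
Ratio = 2265770000 / 59741 = 37926.55

38000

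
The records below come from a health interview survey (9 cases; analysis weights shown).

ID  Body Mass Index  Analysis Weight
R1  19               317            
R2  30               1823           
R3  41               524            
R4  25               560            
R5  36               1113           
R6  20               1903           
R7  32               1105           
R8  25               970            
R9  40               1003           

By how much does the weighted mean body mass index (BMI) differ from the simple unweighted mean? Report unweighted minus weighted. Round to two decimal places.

0.37

Unweighted sum = 19 + 30 + 41 + 25 + 36 + 20 + 32 + 25 + 40 = 268
Unweighted mean = 268 / 9 = 29.777778
Weighted sum = 19×317 + 30×1823 + 41×524 + 25×560 + 36×1113 + 20×1903 + 32×1105 + 25×970 + 40×1003
  = 274055
Sum of weights = 317 + 1823 + 524 + 560 + 1113 + 1903 + 1105 + 970 + 1003 = 9318
Weighted mean = 274055 / 9318 = 29.411354
Difference (unweighted minus weighted) = 0.36642341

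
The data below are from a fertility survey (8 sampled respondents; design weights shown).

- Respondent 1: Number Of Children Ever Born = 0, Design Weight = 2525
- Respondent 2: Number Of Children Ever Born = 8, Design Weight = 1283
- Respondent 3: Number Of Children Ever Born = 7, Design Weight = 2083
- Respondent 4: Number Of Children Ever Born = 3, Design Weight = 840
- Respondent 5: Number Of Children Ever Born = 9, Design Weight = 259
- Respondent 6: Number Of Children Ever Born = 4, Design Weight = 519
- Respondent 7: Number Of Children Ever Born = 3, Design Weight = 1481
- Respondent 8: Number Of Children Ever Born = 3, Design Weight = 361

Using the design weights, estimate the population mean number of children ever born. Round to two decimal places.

Weighted sum = 37298
Sum of weights = 2525 + 1283 + 2083 + 840 + 259 + 519 + 1481 + 361 = 9351
Weighted mean = 37298 / 9351 = 3.9886643

3.99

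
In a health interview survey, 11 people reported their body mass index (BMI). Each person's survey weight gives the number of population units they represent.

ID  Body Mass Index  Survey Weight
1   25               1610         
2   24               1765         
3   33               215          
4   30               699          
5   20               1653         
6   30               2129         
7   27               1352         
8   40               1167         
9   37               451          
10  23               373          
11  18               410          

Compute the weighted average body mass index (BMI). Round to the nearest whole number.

27

Weighted sum = 25×1610 + 24×1765 + 33×215 + 30×699 + 20×1653 + 30×2129 + 27×1352 + 40×1167 + 37×451 + 23×373 + 18×410
  = 40250 + 42360 + 7095 + 20970 + 33060 + 63870 + 36504 + 46680 + 16687 + 8579 + 7380 = 323435
Sum of weights = 11824
Weighted mean = 323435 / 11824 = 27.35411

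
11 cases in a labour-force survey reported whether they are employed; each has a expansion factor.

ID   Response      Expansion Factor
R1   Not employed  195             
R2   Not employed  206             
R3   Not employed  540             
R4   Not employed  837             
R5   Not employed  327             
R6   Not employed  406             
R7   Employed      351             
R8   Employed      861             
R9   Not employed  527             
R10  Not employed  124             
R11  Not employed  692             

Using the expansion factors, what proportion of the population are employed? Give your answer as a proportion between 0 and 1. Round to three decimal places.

0.239

Sum of weights for 'Employed' = 351 + 861 = 1212
Total weight = 5066
Weighted proportion = 1212 / 5066 = 0.23924201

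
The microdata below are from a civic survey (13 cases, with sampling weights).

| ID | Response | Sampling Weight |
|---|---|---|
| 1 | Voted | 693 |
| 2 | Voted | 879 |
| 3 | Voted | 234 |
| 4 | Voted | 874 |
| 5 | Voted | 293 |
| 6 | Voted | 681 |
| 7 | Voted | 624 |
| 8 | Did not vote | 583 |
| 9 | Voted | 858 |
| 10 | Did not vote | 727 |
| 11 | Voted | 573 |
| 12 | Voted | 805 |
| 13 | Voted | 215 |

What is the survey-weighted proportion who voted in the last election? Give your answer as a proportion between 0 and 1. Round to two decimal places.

0.84

Sum of weights for 'Voted' = 693 + 879 + 234 + 874 + 293 + 681 + 624 + 858 + 573 + 805 + 215 = 6729
Total weight = 8039
Weighted proportion = 6729 / 8039 = 0.83704441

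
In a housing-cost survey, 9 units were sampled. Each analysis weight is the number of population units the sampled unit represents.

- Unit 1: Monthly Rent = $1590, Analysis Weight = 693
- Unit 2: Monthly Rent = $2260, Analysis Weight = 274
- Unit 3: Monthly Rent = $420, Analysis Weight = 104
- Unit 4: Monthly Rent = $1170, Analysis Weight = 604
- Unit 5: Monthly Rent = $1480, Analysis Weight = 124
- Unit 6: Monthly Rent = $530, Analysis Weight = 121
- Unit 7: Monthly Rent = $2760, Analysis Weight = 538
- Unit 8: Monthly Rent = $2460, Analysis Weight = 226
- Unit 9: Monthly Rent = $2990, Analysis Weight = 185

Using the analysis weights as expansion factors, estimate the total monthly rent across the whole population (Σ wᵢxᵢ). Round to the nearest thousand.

Weighted total = 1590×693 + 2260×274 + 420×104 + 1170×604 + 1480×124 + 530×121 + 2760×538 + 2460×226 + 2990×185
  = 1101870 + 619240 + 43680 + 706680 + 183520 + 64130 + 1484880 + 555960 + 553150 = 5313110

5313000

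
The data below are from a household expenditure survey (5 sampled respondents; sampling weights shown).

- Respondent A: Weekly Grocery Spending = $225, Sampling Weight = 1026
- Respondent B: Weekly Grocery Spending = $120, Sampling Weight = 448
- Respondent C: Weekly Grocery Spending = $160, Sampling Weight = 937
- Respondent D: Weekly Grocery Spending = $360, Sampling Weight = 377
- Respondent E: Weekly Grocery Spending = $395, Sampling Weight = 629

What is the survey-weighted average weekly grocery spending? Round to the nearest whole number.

Weighted sum = 225×1026 + 120×448 + 160×937 + 360×377 + 395×629
  = 230850 + 53760 + 149920 + 135720 + 248455 = 818705
Sum of weights = 1026 + 448 + 937 + 377 + 629 = 3417
Weighted mean = 818705 / 3417 = 239.5976

240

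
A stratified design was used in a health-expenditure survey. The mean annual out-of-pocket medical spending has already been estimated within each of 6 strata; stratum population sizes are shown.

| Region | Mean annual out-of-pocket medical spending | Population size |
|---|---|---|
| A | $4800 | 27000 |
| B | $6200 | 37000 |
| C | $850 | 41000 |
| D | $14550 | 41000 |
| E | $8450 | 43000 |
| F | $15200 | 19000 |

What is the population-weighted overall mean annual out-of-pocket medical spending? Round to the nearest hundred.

Σ Nₕ·x̄ₕ = 4800×27000 + 6200×37000 + 850×41000 + 14550×41000 + 8450×43000 + 15200×19000
  = 129600000 + 229400000 + 34850000 + 596550000 + 363350000 + 288800000 = 1642550000
Σ Nₕ = 27000 + 37000 + 41000 + 41000 + 43000 + 19000 = 208000
Overall mean = 1642550000 / 208000 = 7896.875

7900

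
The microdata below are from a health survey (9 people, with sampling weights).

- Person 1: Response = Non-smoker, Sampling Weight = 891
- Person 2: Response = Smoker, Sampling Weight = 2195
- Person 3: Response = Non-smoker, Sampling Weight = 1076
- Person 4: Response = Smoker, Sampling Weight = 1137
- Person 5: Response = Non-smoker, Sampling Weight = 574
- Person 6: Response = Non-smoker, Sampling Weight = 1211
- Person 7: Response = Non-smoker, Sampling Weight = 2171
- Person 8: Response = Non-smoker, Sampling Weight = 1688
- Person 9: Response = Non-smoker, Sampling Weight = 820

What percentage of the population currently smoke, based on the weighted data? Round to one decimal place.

Sum of weights for 'Smoker' = 2195 + 1137 = 3332
Total weight = 11763
Weighted proportion = 3332 / 11763 = 0.28326107 → 28.326107%

28.3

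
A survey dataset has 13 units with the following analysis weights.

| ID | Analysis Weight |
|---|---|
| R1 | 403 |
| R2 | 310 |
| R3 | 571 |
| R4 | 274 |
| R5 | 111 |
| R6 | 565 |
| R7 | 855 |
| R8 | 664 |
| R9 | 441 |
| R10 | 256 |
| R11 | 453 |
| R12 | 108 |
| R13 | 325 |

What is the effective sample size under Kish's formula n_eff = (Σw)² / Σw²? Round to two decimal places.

10.37

Σ wᵢ = 5336
Σ wᵢ² = 2745608
n_eff = 5336² / 2745608 = 28472896 / 2745608 = 10.370343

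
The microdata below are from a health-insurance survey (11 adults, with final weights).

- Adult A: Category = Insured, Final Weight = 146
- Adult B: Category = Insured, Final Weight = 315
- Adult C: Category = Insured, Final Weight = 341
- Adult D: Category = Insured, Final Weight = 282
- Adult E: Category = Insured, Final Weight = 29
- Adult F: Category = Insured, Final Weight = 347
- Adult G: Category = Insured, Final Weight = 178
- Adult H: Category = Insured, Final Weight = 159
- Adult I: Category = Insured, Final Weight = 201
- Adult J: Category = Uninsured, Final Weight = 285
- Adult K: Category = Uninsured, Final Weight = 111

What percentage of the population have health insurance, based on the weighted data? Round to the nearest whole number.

83

Sum of weights for 'Insured' = 146 + 315 + 341 + 282 + 29 + 347 + 178 + 159 + 201 = 1998
Total weight = 2394
Weighted proportion = 1998 / 2394 = 0.83458647 → 83.458647%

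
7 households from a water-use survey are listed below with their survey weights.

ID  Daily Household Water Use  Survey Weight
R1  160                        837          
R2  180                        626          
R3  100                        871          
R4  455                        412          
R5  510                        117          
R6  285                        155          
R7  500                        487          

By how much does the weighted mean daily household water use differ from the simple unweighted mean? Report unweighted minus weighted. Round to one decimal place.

Unweighted sum = 160 + 180 + 100 + 455 + 510 + 285 + 500 = 2190
Unweighted mean = 2190 / 7 = 312.85714
Weighted sum = 160×837 + 180×626 + 100×871 + 455×412 + 510×117 + 285×155 + 500×487
  = 868505
Sum of weights = 3505
Weighted mean = 868505 / 3505 = 247.7903
Difference (unweighted minus weighted) = 65.066843

65.1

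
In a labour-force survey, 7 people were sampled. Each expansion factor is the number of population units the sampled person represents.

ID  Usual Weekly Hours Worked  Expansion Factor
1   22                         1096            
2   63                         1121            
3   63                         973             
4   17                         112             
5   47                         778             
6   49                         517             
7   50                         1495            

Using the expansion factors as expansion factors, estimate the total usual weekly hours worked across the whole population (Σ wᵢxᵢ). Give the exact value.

Weighted total = 22×1096 + 63×1121 + 63×973 + 17×112 + 47×778 + 49×517 + 50×1495
  = 24112 + 70623 + 61299 + 1904 + 36566 + 25333 + 74750 = 294587

294587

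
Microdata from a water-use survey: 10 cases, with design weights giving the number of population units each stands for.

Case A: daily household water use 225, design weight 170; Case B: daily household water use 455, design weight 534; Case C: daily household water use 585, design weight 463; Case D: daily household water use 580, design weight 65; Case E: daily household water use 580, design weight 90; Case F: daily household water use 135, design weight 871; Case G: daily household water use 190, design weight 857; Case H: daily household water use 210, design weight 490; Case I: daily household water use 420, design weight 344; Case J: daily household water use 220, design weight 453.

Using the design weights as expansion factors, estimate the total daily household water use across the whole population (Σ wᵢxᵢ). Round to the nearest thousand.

1269000

Weighted total = 225×170 + 455×534 + 585×463 + 580×65 + 580×90 + 135×871 + 190×857 + 210×490 + 420×344 + 220×453
  = 38250 + 242970 + 270855 + 37700 + 52200 + 117585 + 162830 + 102900 + 144480 + 99660 = 1269430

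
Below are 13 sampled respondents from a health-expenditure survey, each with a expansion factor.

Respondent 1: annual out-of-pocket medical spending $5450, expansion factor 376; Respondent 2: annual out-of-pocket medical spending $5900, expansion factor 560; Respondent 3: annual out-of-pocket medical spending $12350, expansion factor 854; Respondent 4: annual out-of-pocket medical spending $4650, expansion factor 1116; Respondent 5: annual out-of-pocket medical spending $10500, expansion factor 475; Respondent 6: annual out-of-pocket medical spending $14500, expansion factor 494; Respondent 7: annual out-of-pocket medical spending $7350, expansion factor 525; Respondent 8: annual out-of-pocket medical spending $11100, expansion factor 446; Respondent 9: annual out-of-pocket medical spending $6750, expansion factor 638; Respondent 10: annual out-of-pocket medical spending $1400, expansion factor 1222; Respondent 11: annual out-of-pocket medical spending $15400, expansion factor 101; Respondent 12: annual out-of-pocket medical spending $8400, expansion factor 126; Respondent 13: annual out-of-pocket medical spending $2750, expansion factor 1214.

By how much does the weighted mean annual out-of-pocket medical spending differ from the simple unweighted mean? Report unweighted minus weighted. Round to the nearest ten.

Unweighted sum = 106500
Unweighted mean = 106500 / 13 = 8192.3077
Weighted sum = 54018950
Sum of weights = 8147
Weighted mean = 54018950 / 8147 = 6630.5327
Difference (unweighted minus weighted) = 1561.775

1560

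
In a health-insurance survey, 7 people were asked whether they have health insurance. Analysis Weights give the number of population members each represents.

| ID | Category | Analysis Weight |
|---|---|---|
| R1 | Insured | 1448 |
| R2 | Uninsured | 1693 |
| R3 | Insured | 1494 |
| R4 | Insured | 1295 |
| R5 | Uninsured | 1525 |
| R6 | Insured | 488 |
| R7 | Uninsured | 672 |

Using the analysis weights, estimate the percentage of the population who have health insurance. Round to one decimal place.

Sum of weights for 'Insured' = 1448 + 1494 + 1295 + 488 = 4725
Total weight = 1448 + 1693 + 1494 + 1295 + 1525 + 488 + 672 = 8615
Weighted proportion = 4725 / 8615 = 0.54846198 → 54.846198%

54.8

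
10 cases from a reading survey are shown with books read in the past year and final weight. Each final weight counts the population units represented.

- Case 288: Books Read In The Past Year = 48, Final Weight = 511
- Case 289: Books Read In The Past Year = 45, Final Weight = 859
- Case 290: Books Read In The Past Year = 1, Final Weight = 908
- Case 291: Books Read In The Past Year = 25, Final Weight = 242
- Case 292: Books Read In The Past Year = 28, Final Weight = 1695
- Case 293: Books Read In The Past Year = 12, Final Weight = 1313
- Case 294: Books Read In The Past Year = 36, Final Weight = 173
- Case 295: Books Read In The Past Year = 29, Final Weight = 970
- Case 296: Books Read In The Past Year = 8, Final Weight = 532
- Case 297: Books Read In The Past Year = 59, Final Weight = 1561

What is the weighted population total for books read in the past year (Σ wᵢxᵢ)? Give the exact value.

264070

Weighted total = 48×511 + 45×859 + 1×908 + 25×242 + 28×1695 + 12×1313 + 36×173 + 29×970 + 8×532 + 59×1561
  = 24528 + 38655 + 908 + 6050 + 47460 + 15756 + 6228 + 28130 + 4256 + 92099 = 264070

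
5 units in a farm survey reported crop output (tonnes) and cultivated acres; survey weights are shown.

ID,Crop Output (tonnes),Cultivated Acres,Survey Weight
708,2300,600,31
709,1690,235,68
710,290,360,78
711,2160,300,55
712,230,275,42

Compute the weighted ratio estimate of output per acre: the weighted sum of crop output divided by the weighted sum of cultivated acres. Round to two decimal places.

Σ wᵢ·y = 2300×31 + 1690×68 + 290×78 + 2160×55 + 230×42
  = 71300 + 114920 + 22620 + 118800 + 9660 = 337300
Σ wᵢ·x = 600×31 + 235×68 + 360×78 + 300×55 + 275×42
  = 18600 + 15980 + 28080 + 16500 + 11550 = 90710
Ratio = 337300 / 90710 = 3.7184434

3.72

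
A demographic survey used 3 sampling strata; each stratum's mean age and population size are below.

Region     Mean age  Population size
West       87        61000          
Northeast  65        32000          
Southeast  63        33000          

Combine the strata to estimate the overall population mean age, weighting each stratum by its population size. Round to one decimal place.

75.1

Σ Nₕ·x̄ₕ = 87×61000 + 65×32000 + 63×33000
  = 5307000 + 2080000 + 2079000 = 9466000
Σ Nₕ = 61000 + 32000 + 33000 = 126000
Overall mean = 9466000 / 126000 = 75.126984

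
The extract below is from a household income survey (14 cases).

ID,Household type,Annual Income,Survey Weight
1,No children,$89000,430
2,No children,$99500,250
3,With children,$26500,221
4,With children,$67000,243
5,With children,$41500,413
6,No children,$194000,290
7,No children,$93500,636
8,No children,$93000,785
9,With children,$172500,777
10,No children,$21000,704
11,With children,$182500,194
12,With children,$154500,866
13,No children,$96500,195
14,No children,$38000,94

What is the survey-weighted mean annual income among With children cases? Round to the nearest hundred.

126200

With children rows: 3, 4, 5, 9, 11, 12
Weighted sum = 26500×221 + 67000×243 + 41500×413 + 172500×777 + 182500×194 + 154500×866
  = 5856500 + 16281000 + 17139500 + 134032500 + 35405000 + 133797000 = 342511500
Sum of weights = 221 + 243 + 413 + 777 + 194 + 866 = 2714
Weighted mean = 342511500 / 2714 = 126201.73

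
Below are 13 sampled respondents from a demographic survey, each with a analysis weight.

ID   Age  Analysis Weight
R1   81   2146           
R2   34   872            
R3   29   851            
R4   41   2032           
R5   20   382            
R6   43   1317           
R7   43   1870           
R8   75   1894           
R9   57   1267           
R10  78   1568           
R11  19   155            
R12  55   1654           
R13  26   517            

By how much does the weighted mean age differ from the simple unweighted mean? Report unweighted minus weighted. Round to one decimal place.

-8.2

Unweighted sum = 601
Unweighted mean = 601 / 13 = 46.230769
Weighted sum = 900076
Sum of weights = 16525
Weighted mean = 900076 / 16525 = 54.467534
Difference (unweighted minus weighted) = -8.2367648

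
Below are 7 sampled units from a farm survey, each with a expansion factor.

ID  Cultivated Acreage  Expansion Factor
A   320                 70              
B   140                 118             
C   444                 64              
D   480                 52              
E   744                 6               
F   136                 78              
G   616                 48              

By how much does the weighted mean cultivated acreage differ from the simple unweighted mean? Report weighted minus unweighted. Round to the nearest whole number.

-97

Unweighted sum = 2880
Unweighted mean = 2880 / 7 = 411.42857
Weighted sum = 320×70 + 140×118 + 444×64 + 480×52 + 744×6 + 136×78 + 616×48
  = 22400 + 16520 + 28416 + 24960 + 4464 + 10608 + 29568 = 136936
Sum of weights = 70 + 118 + 64 + 52 + 6 + 78 + 48 = 436
Weighted mean = 136936 / 436 = 314.07339
Difference (weighted minus unweighted) = -97.355177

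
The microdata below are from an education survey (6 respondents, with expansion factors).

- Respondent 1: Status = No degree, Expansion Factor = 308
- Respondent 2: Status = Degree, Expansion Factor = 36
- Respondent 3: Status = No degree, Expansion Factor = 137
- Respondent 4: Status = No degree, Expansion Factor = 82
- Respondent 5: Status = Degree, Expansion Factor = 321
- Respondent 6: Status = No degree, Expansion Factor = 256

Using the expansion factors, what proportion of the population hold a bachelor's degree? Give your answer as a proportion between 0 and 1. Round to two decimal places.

Sum of weights for 'Degree' = 36 + 321 = 357
Total weight = 1140
Weighted proportion = 357 / 1140 = 0.31315789

0.31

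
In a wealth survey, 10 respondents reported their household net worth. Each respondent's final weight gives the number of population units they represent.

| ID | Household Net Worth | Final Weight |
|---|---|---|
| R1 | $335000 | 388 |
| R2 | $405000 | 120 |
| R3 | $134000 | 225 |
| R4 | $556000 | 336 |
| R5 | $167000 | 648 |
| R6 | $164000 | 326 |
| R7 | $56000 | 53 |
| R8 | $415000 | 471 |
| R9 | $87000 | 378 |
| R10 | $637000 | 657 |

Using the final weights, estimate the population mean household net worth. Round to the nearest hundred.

Weighted sum = 335000×388 + 405000×120 + 134000×225 + 556000×336 + 167000×648 + 164000×326 + 56000×53 + 415000×471 + 87000×378 + 637000×657
  = 129980000 + 48600000 + 30150000 + 186816000 + 108216000 + 53464000 + 2968000 + 195465000 + 32886000 + 418509000 = 1207054000
Sum of weights = 388 + 120 + 225 + 336 + 648 + 326 + 53 + 471 + 378 + 657 = 3602
Weighted mean = 1207054000 / 3602 = 335106.61

335100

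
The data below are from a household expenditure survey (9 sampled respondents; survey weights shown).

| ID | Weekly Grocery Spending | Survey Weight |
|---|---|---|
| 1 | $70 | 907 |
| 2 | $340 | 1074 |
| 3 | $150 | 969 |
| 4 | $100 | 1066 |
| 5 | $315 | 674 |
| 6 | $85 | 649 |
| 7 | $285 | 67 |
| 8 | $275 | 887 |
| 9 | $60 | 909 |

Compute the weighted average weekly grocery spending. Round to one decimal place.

175.7

Weighted sum = 70×907 + 340×1074 + 150×969 + 100×1066 + 315×674 + 85×649 + 285×67 + 275×887 + 60×909
  = 1265635
Sum of weights = 907 + 1074 + 969 + 1066 + 674 + 649 + 67 + 887 + 909 = 7202
Weighted mean = 1265635 / 7202 = 175.73382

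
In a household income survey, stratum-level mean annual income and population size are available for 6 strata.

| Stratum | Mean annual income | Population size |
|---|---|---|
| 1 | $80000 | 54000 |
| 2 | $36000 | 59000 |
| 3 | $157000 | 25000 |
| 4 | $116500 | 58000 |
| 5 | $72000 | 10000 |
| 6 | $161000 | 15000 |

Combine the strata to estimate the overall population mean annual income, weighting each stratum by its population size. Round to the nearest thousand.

92000

Σ Nₕ·x̄ₕ = 80000×54000 + 36000×59000 + 157000×25000 + 116500×58000 + 72000×10000 + 161000×15000
  = 20261000000
Σ Nₕ = 54000 + 59000 + 25000 + 58000 + 10000 + 15000 = 221000
Overall mean = 20261000000 / 221000 = 91678.733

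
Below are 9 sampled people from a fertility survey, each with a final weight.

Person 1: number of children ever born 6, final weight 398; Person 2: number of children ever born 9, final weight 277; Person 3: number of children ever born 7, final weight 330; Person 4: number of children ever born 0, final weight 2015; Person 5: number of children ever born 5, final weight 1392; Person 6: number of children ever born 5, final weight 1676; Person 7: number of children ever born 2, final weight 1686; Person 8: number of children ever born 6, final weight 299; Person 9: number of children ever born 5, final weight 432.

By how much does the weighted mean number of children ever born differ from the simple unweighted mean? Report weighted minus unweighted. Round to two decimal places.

-1.49

Unweighted sum = 6 + 9 + 7 + 0 + 5 + 5 + 2 + 6 + 5 = 45
Unweighted mean = 45 / 9 = 5
Weighted sum = 6×398 + 9×277 + 7×330 + 0×2015 + 5×1392 + 5×1676 + 2×1686 + 6×299 + 5×432
  = 2388 + 2493 + 2310 + 0 + 6960 + 8380 + 3372 + 1794 + 2160 = 29857
Sum of weights = 398 + 277 + 330 + 2015 + 1392 + 1676 + 1686 + 299 + 432 = 8505
Weighted mean = 29857 / 8505 = 3.5105232
Difference (weighted minus unweighted) = -1.4894768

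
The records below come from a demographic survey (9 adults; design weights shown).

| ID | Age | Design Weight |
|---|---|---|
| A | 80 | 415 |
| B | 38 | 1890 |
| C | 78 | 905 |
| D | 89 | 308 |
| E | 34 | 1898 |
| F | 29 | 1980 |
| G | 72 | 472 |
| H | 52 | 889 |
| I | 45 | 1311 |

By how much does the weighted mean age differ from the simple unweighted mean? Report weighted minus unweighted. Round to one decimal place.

Unweighted sum = 517
Unweighted mean = 517 / 9 = 57.444444
Weighted sum = 80×415 + 38×1890 + 78×905 + 89×308 + 34×1898 + 29×1980 + 72×472 + 52×889 + 45×1311
  = 464181
Sum of weights = 415 + 1890 + 905 + 308 + 1898 + 1980 + 472 + 889 + 1311 = 10068
Weighted mean = 464181 / 10068 = 46.104589
Difference (weighted minus unweighted) = -11.339856

-11.3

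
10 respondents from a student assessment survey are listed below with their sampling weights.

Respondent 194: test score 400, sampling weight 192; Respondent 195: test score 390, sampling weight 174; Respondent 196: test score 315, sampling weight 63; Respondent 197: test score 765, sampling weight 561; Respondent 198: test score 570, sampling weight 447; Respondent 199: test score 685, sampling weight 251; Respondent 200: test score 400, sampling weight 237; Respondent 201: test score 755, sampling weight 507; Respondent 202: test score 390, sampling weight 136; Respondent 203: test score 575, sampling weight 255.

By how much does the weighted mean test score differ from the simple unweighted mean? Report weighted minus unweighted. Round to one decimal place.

Unweighted sum = 400 + 390 + 315 + 765 + 570 + 685 + 400 + 755 + 390 + 575 = 5245
Unweighted mean = 5245 / 10 = 524.5
Weighted sum = 400×192 + 390×174 + 315×63 + 765×561 + 570×447 + 685×251 + 400×237 + 755×507 + 390×136 + 575×255
  = 1697645
Sum of weights = 192 + 174 + 63 + 561 + 447 + 251 + 237 + 507 + 136 + 255 = 2823
Weighted mean = 1697645 / 2823 = 601.36203
Difference (weighted minus unweighted) = 76.862026

76.9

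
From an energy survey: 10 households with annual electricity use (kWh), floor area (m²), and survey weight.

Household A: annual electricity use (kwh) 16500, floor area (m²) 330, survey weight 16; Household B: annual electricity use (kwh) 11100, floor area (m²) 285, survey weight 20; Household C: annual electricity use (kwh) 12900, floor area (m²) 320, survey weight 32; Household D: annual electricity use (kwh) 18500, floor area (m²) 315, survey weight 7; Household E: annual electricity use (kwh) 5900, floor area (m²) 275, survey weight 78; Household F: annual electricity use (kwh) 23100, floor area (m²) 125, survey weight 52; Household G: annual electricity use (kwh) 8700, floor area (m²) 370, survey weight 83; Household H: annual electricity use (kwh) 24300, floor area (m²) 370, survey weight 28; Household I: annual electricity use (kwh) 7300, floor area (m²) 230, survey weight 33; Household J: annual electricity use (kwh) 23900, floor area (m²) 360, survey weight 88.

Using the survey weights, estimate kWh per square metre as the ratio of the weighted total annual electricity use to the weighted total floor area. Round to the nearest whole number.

49

Σ wᵢ·y = 16500×16 + 11100×20 + 12900×32 + 18500×7 + 5900×78 + 23100×52 + 8700×83 + 24300×28 + 7300×33 + 23900×88
  = 6436300
Σ wᵢ·x = 330×16 + 285×20 + 320×32 + 315×7 + 275×78 + 125×52 + 370×83 + 370×28 + 230×33 + 360×88
  = 5280 + 5700 + 10240 + 2205 + 21450 + 6500 + 30710 + 10360 + 7590 + 31680 = 131715
Ratio = 6436300 / 131715 = 48.865353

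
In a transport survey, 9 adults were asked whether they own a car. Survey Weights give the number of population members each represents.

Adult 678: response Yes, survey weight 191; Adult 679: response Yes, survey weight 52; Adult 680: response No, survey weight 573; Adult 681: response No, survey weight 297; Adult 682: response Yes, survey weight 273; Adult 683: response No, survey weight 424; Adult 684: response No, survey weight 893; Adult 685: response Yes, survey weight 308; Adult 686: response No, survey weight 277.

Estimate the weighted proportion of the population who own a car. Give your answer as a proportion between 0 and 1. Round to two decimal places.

0.25

Sum of weights for 'Yes' = 191 + 52 + 273 + 308 = 824
Total weight = 3288
Weighted proportion = 824 / 3288 = 0.25060827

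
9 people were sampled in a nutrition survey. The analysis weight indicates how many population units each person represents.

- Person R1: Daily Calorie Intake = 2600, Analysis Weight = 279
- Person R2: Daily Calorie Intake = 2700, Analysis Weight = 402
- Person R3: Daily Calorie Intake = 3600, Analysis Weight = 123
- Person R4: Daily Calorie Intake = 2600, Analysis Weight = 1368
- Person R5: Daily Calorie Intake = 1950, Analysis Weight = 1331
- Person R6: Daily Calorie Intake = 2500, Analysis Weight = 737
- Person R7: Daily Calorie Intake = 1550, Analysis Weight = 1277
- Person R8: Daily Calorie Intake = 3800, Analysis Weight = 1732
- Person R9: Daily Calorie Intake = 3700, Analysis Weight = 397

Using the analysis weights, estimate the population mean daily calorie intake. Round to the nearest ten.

2650

Weighted sum = 2600×279 + 2700×402 + 3600×123 + 2600×1368 + 1950×1331 + 2500×737 + 1550×1277 + 3800×1732 + 3700×397
  = 725400 + 1085400 + 442800 + 3556800 + 2595450 + 1842500 + 1979350 + 6581600 + 1468900 = 20278200
Sum of weights = 279 + 402 + 123 + 1368 + 1331 + 737 + 1277 + 1732 + 397 = 7646
Weighted mean = 20278200 / 7646 = 2652.1318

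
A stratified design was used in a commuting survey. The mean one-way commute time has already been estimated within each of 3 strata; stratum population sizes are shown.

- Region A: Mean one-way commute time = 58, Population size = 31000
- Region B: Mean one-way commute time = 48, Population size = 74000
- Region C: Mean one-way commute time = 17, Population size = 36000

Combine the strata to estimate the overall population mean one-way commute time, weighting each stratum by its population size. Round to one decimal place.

42.3

Σ Nₕ·x̄ₕ = 58×31000 + 48×74000 + 17×36000
  = 1798000 + 3552000 + 612000 = 5962000
Σ Nₕ = 31000 + 74000 + 36000 = 141000
Overall mean = 5962000 / 141000 = 42.283688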